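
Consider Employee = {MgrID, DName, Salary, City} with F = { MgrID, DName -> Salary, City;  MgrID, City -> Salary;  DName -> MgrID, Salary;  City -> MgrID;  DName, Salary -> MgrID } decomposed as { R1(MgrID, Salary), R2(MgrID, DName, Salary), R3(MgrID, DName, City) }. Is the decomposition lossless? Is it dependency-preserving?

lossless but not dependency-preserving

Lossless test (chase): Rows 2 and 3 agree on MgrID, DName; apply MgrID, DName→Salary, City and equate their Salary, City entries. Row 2 is now all distinguished symbols — the join is lossless.
Dependency preservation: the restricted closure of {MgrID, City} across the fragments never reaches {Salary}, so MgrID, City → Salary cannot be enforced without a join — not preserved.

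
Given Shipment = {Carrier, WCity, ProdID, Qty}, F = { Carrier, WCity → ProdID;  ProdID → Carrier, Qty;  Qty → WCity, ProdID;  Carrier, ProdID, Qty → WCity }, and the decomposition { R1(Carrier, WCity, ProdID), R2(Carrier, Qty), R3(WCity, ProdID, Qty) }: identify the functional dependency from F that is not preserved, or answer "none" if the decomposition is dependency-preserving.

none

Carrier, WCity → ProdID lies within R1.
ProdID → Carrier, Qty: restricted closure across fragments reaches Carrier, Qty.
Qty → WCity, ProdID lies within R3.
Carrier, ProdID, Qty → WCity: restricted closure across fragments reaches WCity.
Every dependency is enforceable on the fragments, so the decomposition is dependency-preserving.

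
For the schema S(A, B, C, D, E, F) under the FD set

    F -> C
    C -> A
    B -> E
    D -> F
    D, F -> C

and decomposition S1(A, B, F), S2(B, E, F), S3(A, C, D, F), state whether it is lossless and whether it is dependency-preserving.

lossy but dependency-preserving

Lossless test (chase): Rows 1 and 2 agree on F; apply F→C and equate their C entries. Rows 1 and 3 agree on F; apply F→C and equate their C entries. Rows 1 and 2 agree on C; apply C→A and equate their A entries. Rows 1 and 2 agree on B; apply B→E and equate their E entries. No row becomes fully distinguished — the join is lossy.
Dependency preservation: every FD's attributes lie within a single fragment, so each can be enforced locally — preserved.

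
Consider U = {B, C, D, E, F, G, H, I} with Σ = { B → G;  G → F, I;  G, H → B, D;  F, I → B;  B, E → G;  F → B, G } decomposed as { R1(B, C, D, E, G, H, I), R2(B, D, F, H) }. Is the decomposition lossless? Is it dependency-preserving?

lossless and dependency-preserving

Lossless test: (B, D, H)⁺ = {B, D, F, G, H, I}, which contains all of one fragment — lossless.
Dependency preservation: G → F, I; F, I → B; F → B, G are not contained in any single fragment, but the restricted closure of each left-hand side across the fragments still reaches the right-hand side; the remaining FDs each lie inside some fragment. All dependencies are preserved.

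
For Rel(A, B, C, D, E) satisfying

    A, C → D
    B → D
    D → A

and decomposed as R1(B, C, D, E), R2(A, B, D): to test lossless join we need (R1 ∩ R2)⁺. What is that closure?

A, B, D

R1 ∩ R2 = {B, D}.
D → A applies, adding A
Closure: {A, B, D}.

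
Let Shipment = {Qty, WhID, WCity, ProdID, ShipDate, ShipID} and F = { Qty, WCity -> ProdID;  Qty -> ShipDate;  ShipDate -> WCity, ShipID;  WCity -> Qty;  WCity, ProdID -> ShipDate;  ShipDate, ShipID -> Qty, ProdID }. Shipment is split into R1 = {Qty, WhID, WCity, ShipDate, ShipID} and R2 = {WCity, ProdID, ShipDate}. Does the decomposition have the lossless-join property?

Yes

Common attributes: R1 ∩ R2 = {WCity, ShipDate}.
Closure of {WCity, ShipDate}: ShipDate → WCity, ShipID applies, adding ShipID; WCity → Qty applies, adding Qty; ShipDate, ShipID → Qty, ProdID applies, adding ProdID. So (WCity, ShipDate)⁺ = {Qty, WCity, ProdID, ShipDate, ShipID}.
This closure contains every attribute of R2, so R1 ∩ R2 → R2. The join is lossless.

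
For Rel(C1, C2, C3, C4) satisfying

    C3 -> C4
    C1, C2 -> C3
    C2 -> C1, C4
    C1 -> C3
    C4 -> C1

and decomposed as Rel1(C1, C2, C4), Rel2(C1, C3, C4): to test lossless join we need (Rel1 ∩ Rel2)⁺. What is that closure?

C1, C3, C4

Rel1 ∩ Rel2 = {C1, C4}.
C1 → C3 applies, adding C3
Closure: {C1, C3, C4}.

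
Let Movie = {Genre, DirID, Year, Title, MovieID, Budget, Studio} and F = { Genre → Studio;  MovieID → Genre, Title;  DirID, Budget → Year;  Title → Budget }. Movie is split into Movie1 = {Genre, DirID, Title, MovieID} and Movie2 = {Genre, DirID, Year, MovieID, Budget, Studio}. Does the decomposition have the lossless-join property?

Common attributes: Movie1 ∩ Movie2 = {Genre, DirID, MovieID}.
Closure of {Genre, DirID, MovieID}: Genre → Studio applies, adding Studio; MovieID → Genre, Title applies, adding Title; Title → Budget applies, adding Budget; DirID, Budget → Year applies, adding Year. So (Genre, DirID, MovieID)⁺ = {Genre, DirID, Year, Title, MovieID, Budget, Studio}.
This closure contains every attribute of Movie1, so Movie1 ∩ Movie2 → Movie1. The join is lossless.

Yes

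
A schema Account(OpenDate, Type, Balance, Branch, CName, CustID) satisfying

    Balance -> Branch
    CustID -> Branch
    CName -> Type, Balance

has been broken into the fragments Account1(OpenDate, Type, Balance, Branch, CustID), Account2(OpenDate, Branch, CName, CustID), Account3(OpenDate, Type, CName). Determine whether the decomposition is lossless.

No

Chase test. Columns are OpenDate, Type, Balance, Branch, CName, CustID; row i has aⱼ where attribute j ∈ Accounti, else bᵢⱼ.
Initial tableau (one row per fragment):
  row 1: a1 a2 a3 a4 b15 a6
  row 2: a1 b22 b23 a4 a5 a6
  row 3: a1 a2 b33 b34 a5 b36
Rows 2 and 3 agree on CName; apply CName→Type, Balance and equate their Type, Balance entries.
Rows 2 and 3 agree on Balance; apply Balance→Branch and equate their Branch entries.
No row becomes fully distinguished — the join is lossy.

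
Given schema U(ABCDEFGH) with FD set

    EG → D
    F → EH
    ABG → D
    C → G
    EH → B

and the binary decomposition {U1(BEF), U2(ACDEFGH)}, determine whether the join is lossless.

Common attributes: U1 ∩ U2 = {EF}.
Closure of {EF}: F → EH applies, adding H; EH → B applies, adding B. So (EF)⁺ = {BEFH}.
This closure contains every attribute of U1, so U1 ∩ U2 → U1. The join is lossless.

Yes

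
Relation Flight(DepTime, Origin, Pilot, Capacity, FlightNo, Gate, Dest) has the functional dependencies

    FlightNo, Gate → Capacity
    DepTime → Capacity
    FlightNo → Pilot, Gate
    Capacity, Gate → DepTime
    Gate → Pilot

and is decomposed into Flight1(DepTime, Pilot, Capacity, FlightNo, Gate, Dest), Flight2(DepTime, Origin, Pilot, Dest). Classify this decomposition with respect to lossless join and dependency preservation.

lossy but dependency-preserving

Lossless test: (DepTime, Pilot, Dest)⁺ = {DepTime, Pilot, Capacity, Dest}, which is a superkey of neither fragment — lossy.
Dependency preservation: every FD's attributes lie within a single fragment, so each can be enforced locally — preserved.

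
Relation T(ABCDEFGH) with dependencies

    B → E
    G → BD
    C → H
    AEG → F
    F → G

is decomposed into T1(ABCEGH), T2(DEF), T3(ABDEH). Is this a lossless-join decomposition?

Chase test. Columns are ABCDEFGH; row i has aⱼ where attribute j ∈ Ti, else bᵢⱼ.
Initial tableau (one row per fragment):
  row 1: a1 a2 a3 b14 a5 b16 a7 a8
  row 2: b21 b22 b23 a4 a5 a6 b27 b28
  row 3: a1 a2 b33 a4 a5 b36 b37 a8
No row becomes fully distinguished — the join is lossy.

No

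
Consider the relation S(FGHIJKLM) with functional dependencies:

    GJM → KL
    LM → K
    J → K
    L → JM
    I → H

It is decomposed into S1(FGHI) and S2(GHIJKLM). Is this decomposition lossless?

No

Common attributes: S1 ∩ S2 = {GHI}.
No dependency enlarges {GHI}, so (GHI)⁺ = {GHI}.
The closure contains neither all of S1 = {FGHI} nor all of S2 = {GHIJKLM}, so the common attributes are not a superkey of either fragment. The join is lossy.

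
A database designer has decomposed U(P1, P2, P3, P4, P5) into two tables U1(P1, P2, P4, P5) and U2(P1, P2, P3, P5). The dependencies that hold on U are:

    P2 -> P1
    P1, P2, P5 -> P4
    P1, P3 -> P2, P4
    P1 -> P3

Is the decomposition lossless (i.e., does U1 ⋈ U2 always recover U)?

Yes

Common attributes: U1 ∩ U2 = {P1, P2, P5}.
Closure of {P1, P2, P5}: P1, P2, P5 → P4 applies, adding P4; P1 → P3 applies, adding P3. So (P1, P2, P5)⁺ = {P1, P2, P3, P4, P5}.
This closure contains every attribute of U1, so U1 ∩ U2 → U1. The join is lossless.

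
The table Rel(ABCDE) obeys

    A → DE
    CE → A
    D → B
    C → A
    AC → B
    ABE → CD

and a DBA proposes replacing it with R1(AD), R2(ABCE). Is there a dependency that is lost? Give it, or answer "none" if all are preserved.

Check D → B: no single fragment contains all of {BD}, and the restricted closure of {D} across the fragments never reaches {B}.
A → DE is preserved.
CE → A is preserved.
C → A is preserved.
AC → B is preserved.
ABE → CD is preserved.

D → B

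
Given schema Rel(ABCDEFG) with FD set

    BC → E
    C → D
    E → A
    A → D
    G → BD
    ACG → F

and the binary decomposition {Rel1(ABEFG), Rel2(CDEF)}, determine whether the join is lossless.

No

Common attributes: Rel1 ∩ Rel2 = {EF}.
Closure of {EF}: E → A applies, adding A; A → D applies, adding D. So (EF)⁺ = {ADEF}.
The closure contains neither all of Rel1 = {ABEFG} nor all of Rel2 = {CDEF}, so the common attributes are not a superkey of either fragment. The join is lossy.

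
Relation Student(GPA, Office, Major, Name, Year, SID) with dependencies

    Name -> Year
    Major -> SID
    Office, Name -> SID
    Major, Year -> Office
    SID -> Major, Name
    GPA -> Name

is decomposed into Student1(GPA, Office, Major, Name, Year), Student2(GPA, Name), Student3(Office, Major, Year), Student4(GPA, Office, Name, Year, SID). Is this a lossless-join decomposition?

Chase test. Columns are GPA, Office, Major, Name, Year, SID; row i has aⱼ where attribute j ∈ Studenti, else bᵢⱼ.
Initial tableau (one row per fragment):
  row 1: a1 a2 a3 a4 a5 b16
  row 2: a1 b22 b23 a4 b25 b26
  row 3: b31 a2 a3 b34 a5 b36
  row 4: a1 a2 b43 a4 a5 a6
Rows 1 and 2 agree on Name; apply Name→Year and equate their Year entries.
Rows 1 and 3 agree on Major; apply Major→SID and equate their SID entries.
Rows 1 and 4 agree on Office, Name; apply Office, Name→SID and equate their SID entries.
Rows 1 and 3 agree on SID; apply SID→Major, Name and equate their Major, Name entries.
Rows 1 and 4 agree on SID; apply SID→Major, Name and equate their Major, Name entries.
Row 1 is now all distinguished symbols — the join is lossless.

Yes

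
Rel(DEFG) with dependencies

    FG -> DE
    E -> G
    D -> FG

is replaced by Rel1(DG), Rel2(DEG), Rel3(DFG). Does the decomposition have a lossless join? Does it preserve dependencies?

Lossless test (chase): Rows 1 and 2 agree on D; apply D→FG and equate their FG entries. Rows 1 and 3 agree on D; apply D→FG and equate their FG entries. Rows 1 and 2 agree on FG; apply FG→DE and equate their DE entries. Rows 1 and 3 agree on FG; apply FG→DE and equate their DE entries. Row 1 is now all distinguished symbols — the join is lossless.
Dependency preservation: FG → DE is not contained in any single fragment, but the restricted closure of its left-hand side across the fragments still reaches the right-hand side; the remaining FDs each lie inside some fragment. All dependencies are preserved.

lossless and dependency-preserving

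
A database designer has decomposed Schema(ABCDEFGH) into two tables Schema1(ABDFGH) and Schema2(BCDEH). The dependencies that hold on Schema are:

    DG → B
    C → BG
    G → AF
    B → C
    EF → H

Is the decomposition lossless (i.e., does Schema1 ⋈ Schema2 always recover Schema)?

Yes

Common attributes: Schema1 ∩ Schema2 = {BDH}.
Closure of {BDH}: B → C applies, adding C; C → BG applies, adding G; G → AF applies, adding AF. So (BDH)⁺ = {ABCDFGH}.
This closure contains every attribute of Schema1, so Schema1 ∩ Schema2 → Schema1. The join is lossless.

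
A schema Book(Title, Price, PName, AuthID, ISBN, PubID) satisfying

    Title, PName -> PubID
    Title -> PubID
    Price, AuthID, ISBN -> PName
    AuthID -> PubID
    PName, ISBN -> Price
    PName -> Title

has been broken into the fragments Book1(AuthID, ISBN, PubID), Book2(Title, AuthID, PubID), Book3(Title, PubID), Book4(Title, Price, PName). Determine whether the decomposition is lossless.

Chase test. Columns are Title, Price, PName, AuthID, ISBN, PubID; row i has aⱼ where attribute j ∈ Booki, else bᵢⱼ.
Initial tableau (one row per fragment):
  row 1: b11 b12 b13 a4 a5 a6
  row 2: a1 b22 b23 a4 b25 a6
  row 3: a1 b32 b33 b34 b35 a6
  row 4: a1 a2 a3 b44 b45 b46
Rows 2 and 4 agree on Title; apply Title→PubID and equate their PubID entries.
No row becomes fully distinguished — the join is lossy.

No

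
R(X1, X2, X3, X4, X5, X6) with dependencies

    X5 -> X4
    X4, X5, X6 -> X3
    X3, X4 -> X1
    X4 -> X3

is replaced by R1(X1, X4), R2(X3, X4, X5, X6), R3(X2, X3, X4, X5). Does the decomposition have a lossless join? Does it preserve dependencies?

lossy but dependency-preserving

Lossless test (chase): Rows 2 and 3 agree on X3, X4; apply X3, X4→X1 and equate their X1 entries. Rows 1 and 2 agree on X4; apply X4→X3 and equate their X3 entries. Rows 1 and 2 agree on X3, X4; apply X3, X4→X1 and equate their X1 entries. No row becomes fully distinguished — the join is lossy.
Dependency preservation: X3, X4 → X1 is not contained in any single fragment, but the restricted closure of its left-hand side across the fragments still reaches the right-hand side; the remaining FDs each lie inside some fragment. All dependencies are preserved.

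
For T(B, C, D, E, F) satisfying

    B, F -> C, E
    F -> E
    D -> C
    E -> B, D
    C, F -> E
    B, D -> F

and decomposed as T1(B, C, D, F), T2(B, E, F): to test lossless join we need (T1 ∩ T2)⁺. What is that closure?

T1 ∩ T2 = {B, F}.
B, F → C, E applies, adding C, E
E → B, D applies, adding D
Closure: {B, C, D, E, F}.

B, C, D, E, F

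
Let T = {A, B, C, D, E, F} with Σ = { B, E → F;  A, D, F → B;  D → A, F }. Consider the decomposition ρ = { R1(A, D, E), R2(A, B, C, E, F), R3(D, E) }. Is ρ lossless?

Chase test. Columns are A, B, C, D, E, F; row i has aⱼ where attribute j ∈ Ri, else bᵢⱼ.
Initial tableau (one row per fragment):
  row 1: a1 b12 b13 a4 a5 b16
  row 2: a1 a2 a3 b24 a5 a6
  row 3: b31 b32 b33 a4 a5 b36
Rows 1 and 3 agree on D; apply D→A, F and equate their A, F entries.
Rows 1 and 3 agree on A, D, F; apply A, D, F→B and equate their B entries.
No row becomes fully distinguished — the join is lossy.

No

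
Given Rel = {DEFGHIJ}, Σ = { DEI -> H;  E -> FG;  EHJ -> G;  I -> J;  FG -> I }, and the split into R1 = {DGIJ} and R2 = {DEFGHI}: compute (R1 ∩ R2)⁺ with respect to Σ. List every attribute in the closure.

DGIJ

R1 ∩ R2 = {DGI}.
I → J applies, adding J
Closure: {DGIJ}.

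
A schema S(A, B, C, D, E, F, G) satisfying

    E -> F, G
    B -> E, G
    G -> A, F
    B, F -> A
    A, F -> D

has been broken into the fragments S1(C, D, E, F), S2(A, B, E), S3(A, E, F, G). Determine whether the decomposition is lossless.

No

Chase test. Columns are A, B, C, D, E, F, G; row i has aⱼ where attribute j ∈ Si, else bᵢⱼ.
Initial tableau (one row per fragment):
  row 1: b11 b12 a3 a4 a5 a6 b17
  row 2: a1 a2 b23 b24 a5 b26 b27
  row 3: a1 b32 b33 b34 a5 a6 a7
Rows 1 and 2 agree on E; apply E→F, G and equate their F, G entries.
Rows 1 and 3 agree on E; apply E→F, G and equate their F, G entries.
Rows 1 and 2 agree on G; apply G→A, F and equate their A, F entries.
Rows 1 and 2 agree on A, F; apply A, F→D and equate their D entries.
Rows 1 and 3 agree on A, F; apply A, F→D and equate their D entries.
No row becomes fully distinguished — the join is lossy.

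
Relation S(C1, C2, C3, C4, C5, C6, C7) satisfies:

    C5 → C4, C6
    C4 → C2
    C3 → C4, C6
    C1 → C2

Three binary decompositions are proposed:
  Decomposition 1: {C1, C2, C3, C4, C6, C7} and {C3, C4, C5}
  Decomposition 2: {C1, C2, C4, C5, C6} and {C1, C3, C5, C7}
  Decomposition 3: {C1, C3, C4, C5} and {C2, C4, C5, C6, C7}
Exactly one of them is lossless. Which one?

Decomposition 2

Decomposition 1: common = {C3, C4}, closure = {C2, C3, C4, C6} → lossy.
Decomposition 2: common = {C1, C5}, closure = {C1, C2, C4, C5, C6} → lossless.
Decomposition 3: common = {C4, C5}, closure = {C2, C4, C5, C6} → lossy.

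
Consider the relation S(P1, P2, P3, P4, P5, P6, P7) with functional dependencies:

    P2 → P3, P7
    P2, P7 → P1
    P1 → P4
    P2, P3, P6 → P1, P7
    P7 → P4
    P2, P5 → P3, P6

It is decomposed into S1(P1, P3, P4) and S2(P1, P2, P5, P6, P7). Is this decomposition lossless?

Common attributes: S1 ∩ S2 = {P1}.
Closure of {P1}: P1 → P4 applies, adding P4. So (P1)⁺ = {P1, P4}.
The closure contains neither all of S1 = {P1, P3, P4} nor all of S2 = {P1, P2, P5, P6, P7}, so the common attributes are not a superkey of either fragment. The join is lossy.

No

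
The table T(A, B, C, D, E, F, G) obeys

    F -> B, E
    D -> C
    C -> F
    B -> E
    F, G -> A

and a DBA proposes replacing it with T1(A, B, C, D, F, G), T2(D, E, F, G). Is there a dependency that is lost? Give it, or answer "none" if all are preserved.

Check B → E: no single fragment contains all of {B, E}, and the restricted closure of {B} across the fragments never reaches {E}.
F → B, E is preserved.
D → C is preserved.
C → F is preserved.
F, G → A is preserved.

B -> E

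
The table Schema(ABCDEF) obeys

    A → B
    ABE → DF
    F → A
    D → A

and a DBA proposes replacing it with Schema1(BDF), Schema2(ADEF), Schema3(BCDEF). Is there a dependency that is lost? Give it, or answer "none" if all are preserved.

A → B

Check A → B: no single fragment contains all of {AB}, and the restricted closure of {A} across the fragments never reaches {B}.
ABE → DF is preserved.
F → A is preserved.
D → A is preserved.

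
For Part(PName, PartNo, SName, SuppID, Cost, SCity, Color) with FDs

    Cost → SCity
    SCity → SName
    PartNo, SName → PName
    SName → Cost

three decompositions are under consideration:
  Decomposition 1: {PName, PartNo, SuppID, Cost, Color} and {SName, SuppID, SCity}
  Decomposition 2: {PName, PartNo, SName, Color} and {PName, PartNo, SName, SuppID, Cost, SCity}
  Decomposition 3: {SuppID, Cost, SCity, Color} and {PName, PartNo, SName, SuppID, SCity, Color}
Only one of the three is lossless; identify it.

Decomposition 1: common = {SuppID}, closure = {SuppID} → lossy.
Decomposition 2: common = {PName, PartNo, SName}, closure = {PName, PartNo, SName, Cost, SCity} → lossy.
Decomposition 3: common = {SuppID, SCity, Color}, closure = {SName, SuppID, Cost, SCity, Color} → lossless.

Decomposition 3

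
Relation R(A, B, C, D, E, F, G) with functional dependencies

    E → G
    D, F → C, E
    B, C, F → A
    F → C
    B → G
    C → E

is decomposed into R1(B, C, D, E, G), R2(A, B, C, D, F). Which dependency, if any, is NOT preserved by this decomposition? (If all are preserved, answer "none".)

none

E → G lies within R1.
D, F → C, E: restricted closure across fragments reaches C, E.
B, C, F → A lies within R2.
F → C lies within R2.
B → G lies within R1.
C → E lies within R1.
Every dependency is enforceable on the fragments, so the decomposition is dependency-preserving.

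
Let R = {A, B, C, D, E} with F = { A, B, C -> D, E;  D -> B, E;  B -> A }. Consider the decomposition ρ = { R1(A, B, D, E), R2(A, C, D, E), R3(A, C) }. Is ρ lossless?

Chase test. Columns are A, B, C, D, E; row i has aⱼ where attribute j ∈ Ri, else bᵢⱼ.
Initial tableau (one row per fragment):
  row 1: a1 a2 b13 a4 a5
  row 2: a1 b22 a3 a4 a5
  row 3: a1 b32 a3 b34 b35
Rows 1 and 2 agree on D; apply D→B, E and equate their B, E entries.
Row 2 is now all distinguished symbols — the join is lossless.

Yes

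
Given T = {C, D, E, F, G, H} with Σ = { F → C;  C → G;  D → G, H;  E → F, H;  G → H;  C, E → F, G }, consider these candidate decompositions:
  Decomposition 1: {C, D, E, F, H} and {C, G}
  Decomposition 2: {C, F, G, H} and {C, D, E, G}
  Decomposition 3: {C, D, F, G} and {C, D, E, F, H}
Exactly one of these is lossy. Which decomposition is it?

Decomposition 2

Decomposition 1: common = {C}, closure = {C, G, H} → lossless.
Decomposition 2: common = {C, G}, closure = {C, G, H} → lossy.
Decomposition 3: common = {C, D, F}, closure = {C, D, F, G, H} → lossless.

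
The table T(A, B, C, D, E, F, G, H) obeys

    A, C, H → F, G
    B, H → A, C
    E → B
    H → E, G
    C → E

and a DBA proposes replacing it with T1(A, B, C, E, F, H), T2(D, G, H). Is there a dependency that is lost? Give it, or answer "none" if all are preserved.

none

A, C, H → F, G: restricted closure across fragments reaches F, G.
B, H → A, C lies within T1.
E → B lies within T1.
H → E, G: restricted closure across fragments reaches E, G.
C → E lies within T1.
Every dependency is enforceable on the fragments, so the decomposition is dependency-preserving.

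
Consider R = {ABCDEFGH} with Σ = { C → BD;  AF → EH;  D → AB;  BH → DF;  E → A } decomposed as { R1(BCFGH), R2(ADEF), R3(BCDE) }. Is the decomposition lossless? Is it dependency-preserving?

lossless but not dependency-preserving

Lossless test (chase): Rows 1 and 3 agree on C; apply C→BD and equate their BD entries. Rows 1 and 2 agree on D; apply D→AB and equate their AB entries. Rows 1 and 3 agree on D; apply D→AB and equate their AB entries. Rows 1 and 2 agree on AF; apply AF→EH and equate their EH entries. Row 1 is now all distinguished symbols — the join is lossless.
Dependency preservation: the restricted closure of {AF} across the fragments never reaches {EH}, so AF → EH cannot be enforced without a join — not preserved.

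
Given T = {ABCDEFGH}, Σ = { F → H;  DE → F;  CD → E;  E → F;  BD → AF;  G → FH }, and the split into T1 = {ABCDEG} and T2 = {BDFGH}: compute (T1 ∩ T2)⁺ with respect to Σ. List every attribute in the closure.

T1 ∩ T2 = {BDG}.
BD → AF applies, adding AF
G → FH applies, adding H
Closure: {ABDFGH}.

ABDFGH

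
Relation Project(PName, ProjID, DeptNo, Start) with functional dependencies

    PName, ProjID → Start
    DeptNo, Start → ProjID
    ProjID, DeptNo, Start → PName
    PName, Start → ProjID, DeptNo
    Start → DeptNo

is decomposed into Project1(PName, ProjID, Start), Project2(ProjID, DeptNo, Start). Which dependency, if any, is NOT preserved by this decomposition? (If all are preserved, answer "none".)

none

PName, ProjID → Start lies within Project1.
DeptNo, Start → ProjID lies within Project2.
ProjID, DeptNo, Start → PName: restricted closure across fragments reaches PName.
PName, Start → ProjID, DeptNo: restricted closure across fragments reaches ProjID, DeptNo.
Start → DeptNo lies within Project2.
Every dependency is enforceable on the fragments, so the decomposition is dependency-preserving.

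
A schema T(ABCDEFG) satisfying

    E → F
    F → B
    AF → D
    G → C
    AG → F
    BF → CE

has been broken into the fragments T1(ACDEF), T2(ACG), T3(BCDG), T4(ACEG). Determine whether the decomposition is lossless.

No

Chase test. Columns are ABCDEFG; row i has aⱼ where attribute j ∈ Ti, else bᵢⱼ.
Initial tableau (one row per fragment):
  row 1: a1 b12 a3 a4 a5 a6 b17
  row 2: a1 b22 a3 b24 b25 b26 a7
  row 3: b31 a2 a3 a4 b35 b36 a7
  row 4: a1 b42 a3 b44 a5 b46 a7
Rows 1 and 4 agree on E; apply E→F and equate their F entries.
Rows 1 and 4 agree on F; apply F→B and equate their B entries.
Rows 1 and 4 agree on AF; apply AF→D and equate their D entries.
Rows 2 and 4 agree on AG; apply AG→F and equate their F entries.
Rows 1 and 2 agree on F; apply F→B and equate their B entries.
Rows 1 and 2 agree on AF; apply AF→D and equate their D entries.
Rows 1 and 2 agree on BF; apply BF→CE and equate their CE entries.
No row becomes fully distinguished — the join is lossy.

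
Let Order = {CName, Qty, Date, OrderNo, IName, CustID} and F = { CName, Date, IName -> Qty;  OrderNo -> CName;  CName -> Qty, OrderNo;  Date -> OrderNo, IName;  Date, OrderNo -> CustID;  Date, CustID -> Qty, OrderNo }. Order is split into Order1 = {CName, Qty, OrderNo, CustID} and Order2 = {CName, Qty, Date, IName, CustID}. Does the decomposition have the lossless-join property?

Common attributes: Order1 ∩ Order2 = {CName, Qty, CustID}.
Closure of {CName, Qty, CustID}: CName → Qty, OrderNo applies, adding OrderNo. So (CName, Qty, CustID)⁺ = {CName, Qty, OrderNo, CustID}.
This closure contains every attribute of Order1, so Order1 ∩ Order2 → Order1. The join is lossless.

Yes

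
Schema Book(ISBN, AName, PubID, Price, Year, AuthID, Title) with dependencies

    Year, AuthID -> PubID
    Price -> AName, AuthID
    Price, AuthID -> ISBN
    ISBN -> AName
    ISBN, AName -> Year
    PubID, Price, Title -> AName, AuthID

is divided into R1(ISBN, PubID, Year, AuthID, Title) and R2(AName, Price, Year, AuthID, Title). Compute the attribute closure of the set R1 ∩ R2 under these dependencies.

R1 ∩ R2 = {Year, AuthID, Title}.
Year, AuthID → PubID applies, adding PubID
Closure: {PubID, Year, AuthID, Title}.

PubID, Year, AuthID, Title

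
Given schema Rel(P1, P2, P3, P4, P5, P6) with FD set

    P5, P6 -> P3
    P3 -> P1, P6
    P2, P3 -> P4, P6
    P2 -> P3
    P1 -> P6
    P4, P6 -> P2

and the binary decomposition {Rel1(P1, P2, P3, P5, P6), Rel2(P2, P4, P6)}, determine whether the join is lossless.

Common attributes: Rel1 ∩ Rel2 = {P2, P6}.
Closure of {P2, P6}: P2 → P3 applies, adding P3; P3 → P1, P6 applies, adding P1; P2, P3 → P4, P6 applies, adding P4. So (P2, P6)⁺ = {P1, P2, P3, P4, P6}.
This closure contains every attribute of Rel2, so Rel1 ∩ Rel2 → Rel2. The join is lossless.

Yes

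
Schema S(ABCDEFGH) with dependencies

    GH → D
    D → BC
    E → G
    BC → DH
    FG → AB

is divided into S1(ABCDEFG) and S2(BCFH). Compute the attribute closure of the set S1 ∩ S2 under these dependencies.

S1 ∩ S2 = {BCF}.
BC → DH applies, adding DH
Closure: {BCDFH}.

BCDFH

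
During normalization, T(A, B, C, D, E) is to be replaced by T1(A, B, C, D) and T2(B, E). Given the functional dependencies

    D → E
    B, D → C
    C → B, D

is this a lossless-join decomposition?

No

Common attributes: T1 ∩ T2 = {B}.
No dependency enlarges {B}, so (B)⁺ = {B}.
The closure contains neither all of T1 = {A, B, C, D} nor all of T2 = {B, E}, so the common attributes are not a superkey of either fragment. The join is lossy.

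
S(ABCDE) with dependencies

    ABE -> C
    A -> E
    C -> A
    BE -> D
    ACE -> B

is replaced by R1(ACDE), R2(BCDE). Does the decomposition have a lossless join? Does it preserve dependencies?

lossless but not dependency-preserving

Lossless test: (CDE)⁺ = {ABCDE}, which contains all of one fragment — lossless.
Dependency preservation: the restricted closure of {ABE} across the fragments never reaches {C}, so ABE → C cannot be enforced without a join — not preserved.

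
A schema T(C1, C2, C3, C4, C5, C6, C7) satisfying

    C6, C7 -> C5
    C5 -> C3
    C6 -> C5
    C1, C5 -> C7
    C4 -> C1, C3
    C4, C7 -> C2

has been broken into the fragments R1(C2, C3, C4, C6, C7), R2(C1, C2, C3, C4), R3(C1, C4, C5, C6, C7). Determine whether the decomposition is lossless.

Chase test. Columns are C1, C2, C3, C4, C5, C6, C7; row i has aⱼ where attribute j ∈ Ri, else bᵢⱼ.
Initial tableau (one row per fragment):
  row 1: b11 a2 a3 a4 b15 a6 a7
  row 2: a1 a2 a3 a4 b25 b26 b27
  row 3: a1 b32 b33 a4 a5 a6 a7
Rows 1 and 3 agree on C6, C7; apply C6, C7→C5 and equate their C5 entries.
Rows 1 and 3 agree on C5; apply C5→C3 and equate their C3 entries.
Rows 1 and 2 agree on C4; apply C4→C1, C3 and equate their C1, C3 entries.
Rows 1 and 3 agree on C4, C7; apply C4, C7→C2 and equate their C2 entries.
Row 1 is now all distinguished symbols — the join is lossless.

Yes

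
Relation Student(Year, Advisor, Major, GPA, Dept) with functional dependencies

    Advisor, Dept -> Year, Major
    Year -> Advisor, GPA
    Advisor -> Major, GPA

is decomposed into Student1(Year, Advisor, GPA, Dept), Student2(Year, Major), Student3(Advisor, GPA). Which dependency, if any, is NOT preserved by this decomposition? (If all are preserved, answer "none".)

Advisor -> Major, GPA

Check Advisor → Major, GPA: no single fragment contains all of {Advisor, Major, GPA}, and the restricted closure of {Advisor} across the fragments never reaches {Major, GPA}.
Advisor, Dept → Year, Major is preserved.
Year → Advisor, GPA is preserved.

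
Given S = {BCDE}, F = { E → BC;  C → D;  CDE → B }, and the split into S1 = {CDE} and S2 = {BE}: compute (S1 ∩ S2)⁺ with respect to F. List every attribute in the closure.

S1 ∩ S2 = {E}.
E → BC applies, adding BC
C → D applies, adding D
Closure: {BCDE}.

BCDE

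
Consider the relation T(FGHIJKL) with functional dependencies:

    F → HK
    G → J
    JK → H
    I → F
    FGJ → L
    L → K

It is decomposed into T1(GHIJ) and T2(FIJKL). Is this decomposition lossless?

Common attributes: T1 ∩ T2 = {IJ}.
Closure of {IJ}: I → F applies, adding F; F → HK applies, adding HK. So (IJ)⁺ = {FHIJK}.
The closure contains neither all of T1 = {GHIJ} nor all of T2 = {FIJKL}, so the common attributes are not a superkey of either fragment. The join is lossy.

No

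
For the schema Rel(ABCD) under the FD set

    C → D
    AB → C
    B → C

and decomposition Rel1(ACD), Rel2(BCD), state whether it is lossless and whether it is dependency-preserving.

Lossless test: (CD)⁺ = {CD}, which is a superkey of neither fragment — lossy.
Dependency preservation: AB → C is not contained in any single fragment, but the restricted closure of its left-hand side across the fragments still reaches the right-hand side; the remaining FDs each lie inside some fragment. All dependencies are preserved.

lossy but dependency-preserving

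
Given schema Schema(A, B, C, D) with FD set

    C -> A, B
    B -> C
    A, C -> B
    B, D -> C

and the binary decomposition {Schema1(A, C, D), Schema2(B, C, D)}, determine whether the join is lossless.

Yes

Common attributes: Schema1 ∩ Schema2 = {C, D}.
Closure of {C, D}: C → A, B applies, adding A, B. So (C, D)⁺ = {A, B, C, D}.
This closure contains every attribute of Schema1, so Schema1 ∩ Schema2 → Schema1. The join is lossless.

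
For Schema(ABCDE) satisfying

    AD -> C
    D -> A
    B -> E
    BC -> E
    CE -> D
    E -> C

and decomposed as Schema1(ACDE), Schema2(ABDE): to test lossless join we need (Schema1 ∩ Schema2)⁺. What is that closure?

Schema1 ∩ Schema2 = {ADE}.
AD → C applies, adding C
Closure: {ACDE}.

ACDE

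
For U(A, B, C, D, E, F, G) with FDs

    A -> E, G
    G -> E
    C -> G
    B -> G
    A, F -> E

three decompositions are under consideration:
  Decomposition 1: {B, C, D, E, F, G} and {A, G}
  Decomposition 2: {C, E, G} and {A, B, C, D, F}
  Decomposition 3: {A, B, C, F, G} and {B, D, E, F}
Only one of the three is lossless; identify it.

Decomposition 2

Decomposition 1: common = {G}, closure = {E, G} → lossy.
Decomposition 2: common = {C}, closure = {C, E, G} → lossless.
Decomposition 3: common = {B, F}, closure = {B, E, F, G} → lossy.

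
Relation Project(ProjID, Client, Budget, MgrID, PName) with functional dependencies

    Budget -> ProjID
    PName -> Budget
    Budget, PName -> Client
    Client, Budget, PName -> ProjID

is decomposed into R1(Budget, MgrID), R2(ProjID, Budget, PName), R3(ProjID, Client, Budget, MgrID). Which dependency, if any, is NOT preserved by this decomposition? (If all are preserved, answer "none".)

Check Budget, PName → Client: no single fragment contains all of {Client, Budget, PName}, and the restricted closure of {Budget, PName} across the fragments never reaches {Client}.
Budget → ProjID is preserved.
PName → Budget is preserved.
Client, Budget, PName → ProjID is preserved.

Budget, PName -> Client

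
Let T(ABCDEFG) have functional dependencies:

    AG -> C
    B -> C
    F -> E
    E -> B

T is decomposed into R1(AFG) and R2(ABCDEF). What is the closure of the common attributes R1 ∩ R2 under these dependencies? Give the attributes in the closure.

R1 ∩ R2 = {AF}.
F → E applies, adding E
E → B applies, adding B
B → C applies, adding C
Closure: {ABCEF}.

ABCEF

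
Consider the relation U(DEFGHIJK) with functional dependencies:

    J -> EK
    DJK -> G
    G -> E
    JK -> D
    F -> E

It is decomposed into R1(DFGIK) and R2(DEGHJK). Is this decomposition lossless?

No

Common attributes: R1 ∩ R2 = {DGK}.
Closure of {DGK}: G → E applies, adding E. So (DGK)⁺ = {DEGK}.
The closure contains neither all of R1 = {DFGIK} nor all of R2 = {DEGHJK}, so the common attributes are not a superkey of either fragment. The join is lossy.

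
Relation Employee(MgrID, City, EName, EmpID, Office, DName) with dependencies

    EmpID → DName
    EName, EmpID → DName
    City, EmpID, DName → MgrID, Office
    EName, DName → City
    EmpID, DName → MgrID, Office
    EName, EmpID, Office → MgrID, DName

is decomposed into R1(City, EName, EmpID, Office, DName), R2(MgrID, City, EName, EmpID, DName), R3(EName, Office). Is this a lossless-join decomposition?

Chase test. Columns are MgrID, City, EName, EmpID, Office, DName; row i has aⱼ where attribute j ∈ Ri, else bᵢⱼ.
Initial tableau (one row per fragment):
  row 1: b11 a2 a3 a4 a5 a6
  row 2: a1 a2 a3 a4 b25 a6
  row 3: b31 b32 a3 b34 a5 b36
Rows 1 and 2 agree on City, EmpID, DName; apply City, EmpID, DName→MgrID, Office and equate their MgrID, Office entries.
Row 1 is now all distinguished symbols — the join is lossless.

Yes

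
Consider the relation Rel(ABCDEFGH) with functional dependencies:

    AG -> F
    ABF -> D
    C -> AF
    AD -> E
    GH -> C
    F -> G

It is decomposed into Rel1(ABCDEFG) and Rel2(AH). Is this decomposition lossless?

No

Common attributes: Rel1 ∩ Rel2 = {A}.
No dependency enlarges {A}, so (A)⁺ = {A}.
The closure contains neither all of Rel1 = {ABCDEFG} nor all of Rel2 = {AH}, so the common attributes are not a superkey of either fragment. The join is lossy.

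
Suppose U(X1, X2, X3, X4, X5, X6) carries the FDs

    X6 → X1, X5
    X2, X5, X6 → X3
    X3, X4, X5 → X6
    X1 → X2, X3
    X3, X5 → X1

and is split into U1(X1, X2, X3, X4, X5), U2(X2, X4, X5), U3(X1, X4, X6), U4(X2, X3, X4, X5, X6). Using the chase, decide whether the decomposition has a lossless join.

Chase test. Columns are X1, X2, X3, X4, X5, X6; row i has aⱼ where attribute j ∈ Ui, else bᵢⱼ.
Initial tableau (one row per fragment):
  row 1: a1 a2 a3 a4 a5 b16
  row 2: b21 a2 b23 a4 a5 b26
  row 3: a1 b32 b33 a4 b35 a6
  row 4: b41 a2 a3 a4 a5 a6
Rows 3 and 4 agree on X6; apply X6→X1, X5 and equate their X1, X5 entries.
Rows 1 and 4 agree on X3, X4, X5; apply X3, X4, X5→X6 and equate their X6 entries.
Rows 1 and 3 agree on X1; apply X1→X2, X3 and equate their X2, X3 entries.
Row 1 is now all distinguished symbols — the join is lossless.

Yes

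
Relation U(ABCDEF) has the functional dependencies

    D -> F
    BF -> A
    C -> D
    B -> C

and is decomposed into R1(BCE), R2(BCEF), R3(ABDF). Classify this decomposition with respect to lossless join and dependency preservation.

lossless but not dependency-preserving

Lossless test (chase): Rows 2 and 3 agree on BF; apply BF→A and equate their A entries. Rows 1 and 2 agree on C; apply C→D and equate their D entries. Rows 1 and 3 agree on B; apply B→C and equate their C entries. Rows 1 and 2 agree on D; apply D→F and equate their F entries. Rows 1 and 2 agree on BF; apply BF→A and equate their A entries. Rows 1 and 3 agree on C; apply C→D and equate their D entries. Row 1 is now all distinguished symbols — the join is lossless.
Dependency preservation: the restricted closure of {C} across the fragments never reaches {D}, so C → D cannot be enforced without a join — not preserved.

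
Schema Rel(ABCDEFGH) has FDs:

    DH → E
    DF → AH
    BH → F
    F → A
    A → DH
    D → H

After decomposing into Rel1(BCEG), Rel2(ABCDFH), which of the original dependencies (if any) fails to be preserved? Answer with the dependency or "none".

Check DH → E: no single fragment contains all of {DEH}, and the restricted closure of {DH} across the fragments never reaches {E}.
DF → AH is preserved.
BH → F is preserved.
F → A is preserved.
A → DH is preserved.
D → H is preserved.

DH → E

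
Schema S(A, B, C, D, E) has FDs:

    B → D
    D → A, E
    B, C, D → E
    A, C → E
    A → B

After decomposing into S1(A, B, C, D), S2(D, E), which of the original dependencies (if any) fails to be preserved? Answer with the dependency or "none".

B → D lies within S1.
D → A, E: restricted closure across fragments reaches A, E.
B, C, D → E: restricted closure across fragments reaches E.
A, C → E: restricted closure across fragments reaches E.
A → B lies within S1.
Every dependency is enforceable on the fragments, so the decomposition is dependency-preserving.

none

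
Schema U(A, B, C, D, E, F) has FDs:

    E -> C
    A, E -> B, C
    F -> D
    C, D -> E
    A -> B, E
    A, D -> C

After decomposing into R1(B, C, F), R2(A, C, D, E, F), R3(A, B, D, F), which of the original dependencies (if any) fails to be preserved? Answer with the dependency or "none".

none

E → C lies within R2.
A, E → B, C: restricted closure across fragments reaches B, C.
F → D lies within R2.
C, D → E lies within R2.
A → B, E: restricted closure across fragments reaches B, E.
A, D → C lies within R2.
Every dependency is enforceable on the fragments, so the decomposition is dependency-preserving.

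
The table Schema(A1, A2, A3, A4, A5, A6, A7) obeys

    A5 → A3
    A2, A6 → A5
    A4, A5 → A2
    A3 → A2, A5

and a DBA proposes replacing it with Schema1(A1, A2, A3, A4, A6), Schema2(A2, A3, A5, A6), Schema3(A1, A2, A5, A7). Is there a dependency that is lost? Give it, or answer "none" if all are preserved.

none

A5 → A3 lies within Schema2.
A2, A6 → A5 lies within Schema2.
A4, A5 → A2: restricted closure across fragments reaches A2.
A3 → A2, A5 lies within Schema2.
Every dependency is enforceable on the fragments, so the decomposition is dependency-preserving.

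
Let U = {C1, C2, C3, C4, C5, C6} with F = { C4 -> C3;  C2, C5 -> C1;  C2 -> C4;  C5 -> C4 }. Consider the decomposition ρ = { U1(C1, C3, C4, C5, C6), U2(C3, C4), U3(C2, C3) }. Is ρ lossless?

No

Chase test. Columns are C1, C2, C3, C4, C5, C6; row i has aⱼ where attribute j ∈ Ui, else bᵢⱼ.
Initial tableau (one row per fragment):
  row 1: a1 b12 a3 a4 a5 a6
  row 2: b21 b22 a3 a4 b25 b26
  row 3: b31 a2 a3 b34 b35 b36
No row becomes fully distinguished — the join is lossy.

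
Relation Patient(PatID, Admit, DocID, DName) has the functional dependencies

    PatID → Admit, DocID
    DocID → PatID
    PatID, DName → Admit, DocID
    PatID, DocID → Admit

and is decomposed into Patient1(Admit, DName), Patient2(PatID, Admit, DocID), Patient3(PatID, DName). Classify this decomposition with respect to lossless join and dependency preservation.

lossless and dependency-preserving

Lossless test (chase): Rows 2 and 3 agree on PatID; apply PatID→Admit, DocID and equate their Admit, DocID entries. Row 3 is now all distinguished symbols — the join is lossless.
Dependency preservation: PatID, DName → Admit, DocID is not contained in any single fragment, but the restricted closure of its left-hand side across the fragments still reaches the right-hand side; the remaining FDs each lie inside some fragment. All dependencies are preserved.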